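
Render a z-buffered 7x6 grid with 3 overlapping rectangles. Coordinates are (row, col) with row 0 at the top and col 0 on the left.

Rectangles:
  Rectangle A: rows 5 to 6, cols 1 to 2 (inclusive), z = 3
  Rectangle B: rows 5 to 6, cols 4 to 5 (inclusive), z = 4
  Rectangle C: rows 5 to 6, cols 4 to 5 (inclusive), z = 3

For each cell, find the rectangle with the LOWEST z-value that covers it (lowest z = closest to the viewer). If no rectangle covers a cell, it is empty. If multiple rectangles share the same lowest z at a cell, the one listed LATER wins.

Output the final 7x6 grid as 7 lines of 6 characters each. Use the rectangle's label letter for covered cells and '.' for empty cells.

......
......
......
......
......
.AA.CC
.AA.CC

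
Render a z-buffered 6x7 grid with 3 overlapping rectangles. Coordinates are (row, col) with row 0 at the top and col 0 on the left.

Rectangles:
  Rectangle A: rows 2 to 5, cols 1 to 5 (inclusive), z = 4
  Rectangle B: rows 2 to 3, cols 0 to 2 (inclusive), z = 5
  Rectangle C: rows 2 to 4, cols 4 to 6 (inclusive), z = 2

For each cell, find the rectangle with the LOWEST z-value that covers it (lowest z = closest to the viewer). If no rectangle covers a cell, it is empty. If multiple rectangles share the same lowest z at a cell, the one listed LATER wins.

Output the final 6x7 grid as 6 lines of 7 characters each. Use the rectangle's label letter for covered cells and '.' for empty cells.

.......
.......
BAAACCC
BAAACCC
.AAACCC
.AAAAA.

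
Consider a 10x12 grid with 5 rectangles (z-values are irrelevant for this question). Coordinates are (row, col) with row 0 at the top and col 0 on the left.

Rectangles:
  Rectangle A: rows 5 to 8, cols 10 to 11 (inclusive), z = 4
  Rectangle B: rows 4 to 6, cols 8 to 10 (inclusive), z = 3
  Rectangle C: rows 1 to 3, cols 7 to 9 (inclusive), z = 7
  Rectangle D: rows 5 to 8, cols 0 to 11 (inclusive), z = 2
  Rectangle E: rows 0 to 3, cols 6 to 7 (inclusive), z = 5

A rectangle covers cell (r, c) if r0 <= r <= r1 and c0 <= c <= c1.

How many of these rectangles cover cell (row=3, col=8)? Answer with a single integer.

Check cell (3,8):
  A: rows 5-8 cols 10-11 -> outside (row miss)
  B: rows 4-6 cols 8-10 -> outside (row miss)
  C: rows 1-3 cols 7-9 -> covers
  D: rows 5-8 cols 0-11 -> outside (row miss)
  E: rows 0-3 cols 6-7 -> outside (col miss)
Count covering = 1

Answer: 1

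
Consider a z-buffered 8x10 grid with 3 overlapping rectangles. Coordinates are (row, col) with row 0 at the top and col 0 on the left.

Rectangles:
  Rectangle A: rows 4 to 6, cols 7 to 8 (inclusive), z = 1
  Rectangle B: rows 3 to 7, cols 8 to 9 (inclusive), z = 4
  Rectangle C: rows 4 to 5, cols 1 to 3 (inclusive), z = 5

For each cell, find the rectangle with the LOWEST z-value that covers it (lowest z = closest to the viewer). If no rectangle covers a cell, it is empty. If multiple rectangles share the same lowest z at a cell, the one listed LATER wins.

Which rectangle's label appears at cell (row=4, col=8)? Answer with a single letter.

Answer: A

Derivation:
Check cell (4,8):
  A: rows 4-6 cols 7-8 z=1 -> covers; best now A (z=1)
  B: rows 3-7 cols 8-9 z=4 -> covers; best now A (z=1)
  C: rows 4-5 cols 1-3 -> outside (col miss)
Winner: A at z=1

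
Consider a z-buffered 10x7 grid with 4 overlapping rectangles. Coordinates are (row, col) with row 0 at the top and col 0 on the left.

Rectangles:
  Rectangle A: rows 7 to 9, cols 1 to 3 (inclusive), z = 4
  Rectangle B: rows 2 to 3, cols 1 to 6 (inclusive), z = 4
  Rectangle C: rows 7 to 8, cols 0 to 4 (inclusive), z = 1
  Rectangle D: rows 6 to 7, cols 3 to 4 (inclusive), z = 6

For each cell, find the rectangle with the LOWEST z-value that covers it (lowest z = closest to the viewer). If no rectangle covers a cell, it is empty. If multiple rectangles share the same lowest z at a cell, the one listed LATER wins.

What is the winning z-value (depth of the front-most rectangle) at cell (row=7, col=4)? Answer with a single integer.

Answer: 1

Derivation:
Check cell (7,4):
  A: rows 7-9 cols 1-3 -> outside (col miss)
  B: rows 2-3 cols 1-6 -> outside (row miss)
  C: rows 7-8 cols 0-4 z=1 -> covers; best now C (z=1)
  D: rows 6-7 cols 3-4 z=6 -> covers; best now C (z=1)
Winner: C at z=1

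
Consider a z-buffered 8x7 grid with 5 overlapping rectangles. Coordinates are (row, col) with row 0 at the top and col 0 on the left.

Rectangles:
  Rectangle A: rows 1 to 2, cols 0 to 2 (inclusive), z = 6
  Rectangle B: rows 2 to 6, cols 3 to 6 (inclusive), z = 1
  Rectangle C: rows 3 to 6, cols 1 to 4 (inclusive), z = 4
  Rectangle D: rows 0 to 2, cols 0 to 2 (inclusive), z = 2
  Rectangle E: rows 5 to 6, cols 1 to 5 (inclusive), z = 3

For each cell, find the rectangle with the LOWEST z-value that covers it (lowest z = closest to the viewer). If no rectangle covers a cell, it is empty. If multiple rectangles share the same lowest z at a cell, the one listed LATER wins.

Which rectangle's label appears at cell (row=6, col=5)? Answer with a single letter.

Answer: B

Derivation:
Check cell (6,5):
  A: rows 1-2 cols 0-2 -> outside (row miss)
  B: rows 2-6 cols 3-6 z=1 -> covers; best now B (z=1)
  C: rows 3-6 cols 1-4 -> outside (col miss)
  D: rows 0-2 cols 0-2 -> outside (row miss)
  E: rows 5-6 cols 1-5 z=3 -> covers; best now B (z=1)
Winner: B at z=1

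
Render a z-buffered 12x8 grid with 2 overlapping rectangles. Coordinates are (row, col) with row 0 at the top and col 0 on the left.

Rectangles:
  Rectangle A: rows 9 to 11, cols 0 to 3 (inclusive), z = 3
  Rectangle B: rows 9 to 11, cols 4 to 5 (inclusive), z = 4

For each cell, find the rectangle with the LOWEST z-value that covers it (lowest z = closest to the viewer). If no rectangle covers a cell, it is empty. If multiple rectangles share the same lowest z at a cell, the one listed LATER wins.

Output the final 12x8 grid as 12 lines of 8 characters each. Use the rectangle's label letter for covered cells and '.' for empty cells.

........
........
........
........
........
........
........
........
........
AAAABB..
AAAABB..
AAAABB..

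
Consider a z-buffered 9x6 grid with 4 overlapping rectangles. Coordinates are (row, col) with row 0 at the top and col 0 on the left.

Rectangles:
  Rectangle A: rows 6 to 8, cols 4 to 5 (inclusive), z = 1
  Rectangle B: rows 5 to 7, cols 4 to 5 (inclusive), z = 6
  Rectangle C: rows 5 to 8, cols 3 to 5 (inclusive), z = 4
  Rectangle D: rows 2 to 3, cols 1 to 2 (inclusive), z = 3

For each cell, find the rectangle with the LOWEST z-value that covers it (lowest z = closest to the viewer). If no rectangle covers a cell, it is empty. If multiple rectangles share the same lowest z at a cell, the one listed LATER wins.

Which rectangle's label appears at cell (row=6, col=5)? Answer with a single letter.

Check cell (6,5):
  A: rows 6-8 cols 4-5 z=1 -> covers; best now A (z=1)
  B: rows 5-7 cols 4-5 z=6 -> covers; best now A (z=1)
  C: rows 5-8 cols 3-5 z=4 -> covers; best now A (z=1)
  D: rows 2-3 cols 1-2 -> outside (row miss)
Winner: A at z=1

Answer: A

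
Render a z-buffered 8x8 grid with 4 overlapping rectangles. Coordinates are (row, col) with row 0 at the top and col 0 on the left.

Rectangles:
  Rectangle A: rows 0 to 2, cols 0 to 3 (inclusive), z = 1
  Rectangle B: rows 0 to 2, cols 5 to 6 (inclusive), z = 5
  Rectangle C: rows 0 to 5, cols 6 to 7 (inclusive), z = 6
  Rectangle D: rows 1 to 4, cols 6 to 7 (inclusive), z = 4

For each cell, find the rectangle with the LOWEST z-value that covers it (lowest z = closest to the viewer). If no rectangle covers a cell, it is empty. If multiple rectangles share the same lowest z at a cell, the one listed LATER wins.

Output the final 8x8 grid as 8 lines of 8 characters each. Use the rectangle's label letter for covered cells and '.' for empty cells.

AAAA.BBC
AAAA.BDD
AAAA.BDD
......DD
......DD
......CC
........
........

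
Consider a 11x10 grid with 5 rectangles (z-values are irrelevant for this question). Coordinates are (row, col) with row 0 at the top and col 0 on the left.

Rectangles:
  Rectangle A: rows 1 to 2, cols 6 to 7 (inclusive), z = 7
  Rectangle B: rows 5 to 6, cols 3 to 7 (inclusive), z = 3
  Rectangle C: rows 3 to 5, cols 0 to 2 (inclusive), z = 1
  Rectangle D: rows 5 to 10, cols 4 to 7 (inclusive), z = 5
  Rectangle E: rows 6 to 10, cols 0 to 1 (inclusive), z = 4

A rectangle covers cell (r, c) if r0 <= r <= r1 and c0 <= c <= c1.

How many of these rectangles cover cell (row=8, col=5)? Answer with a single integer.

Check cell (8,5):
  A: rows 1-2 cols 6-7 -> outside (row miss)
  B: rows 5-6 cols 3-7 -> outside (row miss)
  C: rows 3-5 cols 0-2 -> outside (row miss)
  D: rows 5-10 cols 4-7 -> covers
  E: rows 6-10 cols 0-1 -> outside (col miss)
Count covering = 1

Answer: 1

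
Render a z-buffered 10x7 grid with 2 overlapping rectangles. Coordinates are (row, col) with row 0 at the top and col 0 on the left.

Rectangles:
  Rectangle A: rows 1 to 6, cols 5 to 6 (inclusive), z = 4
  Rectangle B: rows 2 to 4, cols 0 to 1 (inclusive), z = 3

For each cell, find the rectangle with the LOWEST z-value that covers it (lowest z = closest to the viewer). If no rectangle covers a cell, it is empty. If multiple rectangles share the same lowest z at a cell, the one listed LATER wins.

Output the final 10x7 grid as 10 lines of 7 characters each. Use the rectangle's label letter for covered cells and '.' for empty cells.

.......
.....AA
BB...AA
BB...AA
BB...AA
.....AA
.....AA
.......
.......
.......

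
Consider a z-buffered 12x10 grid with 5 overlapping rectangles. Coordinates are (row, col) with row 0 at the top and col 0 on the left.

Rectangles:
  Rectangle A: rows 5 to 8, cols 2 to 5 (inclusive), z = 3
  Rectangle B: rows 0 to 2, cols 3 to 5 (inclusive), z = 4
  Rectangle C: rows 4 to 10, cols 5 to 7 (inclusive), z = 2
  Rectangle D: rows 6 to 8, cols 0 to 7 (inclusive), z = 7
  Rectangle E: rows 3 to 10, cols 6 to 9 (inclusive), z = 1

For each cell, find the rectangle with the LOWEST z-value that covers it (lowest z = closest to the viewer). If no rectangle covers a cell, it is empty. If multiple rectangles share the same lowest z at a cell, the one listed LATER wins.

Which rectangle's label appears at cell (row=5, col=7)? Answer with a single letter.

Check cell (5,7):
  A: rows 5-8 cols 2-5 -> outside (col miss)
  B: rows 0-2 cols 3-5 -> outside (row miss)
  C: rows 4-10 cols 5-7 z=2 -> covers; best now C (z=2)
  D: rows 6-8 cols 0-7 -> outside (row miss)
  E: rows 3-10 cols 6-9 z=1 -> covers; best now E (z=1)
Winner: E at z=1

Answer: E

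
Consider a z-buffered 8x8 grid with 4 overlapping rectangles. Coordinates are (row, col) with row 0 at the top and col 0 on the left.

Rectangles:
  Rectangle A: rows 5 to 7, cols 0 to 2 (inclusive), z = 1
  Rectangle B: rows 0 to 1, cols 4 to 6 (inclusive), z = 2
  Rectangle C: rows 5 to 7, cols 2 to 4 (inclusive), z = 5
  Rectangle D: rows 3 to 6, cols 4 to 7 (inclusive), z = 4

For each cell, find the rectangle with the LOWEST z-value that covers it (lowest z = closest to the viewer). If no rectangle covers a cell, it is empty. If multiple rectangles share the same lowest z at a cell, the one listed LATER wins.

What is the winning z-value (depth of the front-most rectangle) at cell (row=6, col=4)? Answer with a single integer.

Check cell (6,4):
  A: rows 5-7 cols 0-2 -> outside (col miss)
  B: rows 0-1 cols 4-6 -> outside (row miss)
  C: rows 5-7 cols 2-4 z=5 -> covers; best now C (z=5)
  D: rows 3-6 cols 4-7 z=4 -> covers; best now D (z=4)
Winner: D at z=4

Answer: 4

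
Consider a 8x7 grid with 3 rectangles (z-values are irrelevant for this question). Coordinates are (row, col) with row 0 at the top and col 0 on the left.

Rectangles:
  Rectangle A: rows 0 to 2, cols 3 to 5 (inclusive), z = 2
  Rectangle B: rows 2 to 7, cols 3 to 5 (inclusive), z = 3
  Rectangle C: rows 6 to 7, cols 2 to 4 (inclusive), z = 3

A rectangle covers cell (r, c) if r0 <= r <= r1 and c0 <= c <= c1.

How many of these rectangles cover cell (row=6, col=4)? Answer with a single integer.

Answer: 2

Derivation:
Check cell (6,4):
  A: rows 0-2 cols 3-5 -> outside (row miss)
  B: rows 2-7 cols 3-5 -> covers
  C: rows 6-7 cols 2-4 -> covers
Count covering = 2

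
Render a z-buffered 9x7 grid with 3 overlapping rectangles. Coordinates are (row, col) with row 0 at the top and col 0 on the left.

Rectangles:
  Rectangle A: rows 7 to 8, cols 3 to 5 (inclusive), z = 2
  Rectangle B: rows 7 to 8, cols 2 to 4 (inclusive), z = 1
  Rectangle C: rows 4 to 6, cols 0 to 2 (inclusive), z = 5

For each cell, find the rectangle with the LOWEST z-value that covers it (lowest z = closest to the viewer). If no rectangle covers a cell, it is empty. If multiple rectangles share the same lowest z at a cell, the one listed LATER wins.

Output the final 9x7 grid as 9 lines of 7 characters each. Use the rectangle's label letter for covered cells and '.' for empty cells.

.......
.......
.......
.......
CCC....
CCC....
CCC....
..BBBA.
..BBBA.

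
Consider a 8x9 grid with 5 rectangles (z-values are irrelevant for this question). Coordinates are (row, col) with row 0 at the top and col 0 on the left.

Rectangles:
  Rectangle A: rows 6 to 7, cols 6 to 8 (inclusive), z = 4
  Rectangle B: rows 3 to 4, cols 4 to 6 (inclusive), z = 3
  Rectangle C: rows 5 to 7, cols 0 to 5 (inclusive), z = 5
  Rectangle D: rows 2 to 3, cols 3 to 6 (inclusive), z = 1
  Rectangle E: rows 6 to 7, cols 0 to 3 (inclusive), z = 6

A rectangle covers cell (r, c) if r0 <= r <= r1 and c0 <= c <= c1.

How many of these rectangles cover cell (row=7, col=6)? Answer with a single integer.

Answer: 1

Derivation:
Check cell (7,6):
  A: rows 6-7 cols 6-8 -> covers
  B: rows 3-4 cols 4-6 -> outside (row miss)
  C: rows 5-7 cols 0-5 -> outside (col miss)
  D: rows 2-3 cols 3-6 -> outside (row miss)
  E: rows 6-7 cols 0-3 -> outside (col miss)
Count covering = 1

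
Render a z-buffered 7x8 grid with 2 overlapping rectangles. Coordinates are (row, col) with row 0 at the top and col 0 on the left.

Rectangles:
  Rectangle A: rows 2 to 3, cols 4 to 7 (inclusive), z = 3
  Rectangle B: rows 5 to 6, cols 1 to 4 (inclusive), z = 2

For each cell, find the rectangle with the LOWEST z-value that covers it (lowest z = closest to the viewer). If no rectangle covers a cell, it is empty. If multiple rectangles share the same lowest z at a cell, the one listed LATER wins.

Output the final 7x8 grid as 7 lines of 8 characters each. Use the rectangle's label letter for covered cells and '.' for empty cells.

........
........
....AAAA
....AAAA
........
.BBBB...
.BBBB...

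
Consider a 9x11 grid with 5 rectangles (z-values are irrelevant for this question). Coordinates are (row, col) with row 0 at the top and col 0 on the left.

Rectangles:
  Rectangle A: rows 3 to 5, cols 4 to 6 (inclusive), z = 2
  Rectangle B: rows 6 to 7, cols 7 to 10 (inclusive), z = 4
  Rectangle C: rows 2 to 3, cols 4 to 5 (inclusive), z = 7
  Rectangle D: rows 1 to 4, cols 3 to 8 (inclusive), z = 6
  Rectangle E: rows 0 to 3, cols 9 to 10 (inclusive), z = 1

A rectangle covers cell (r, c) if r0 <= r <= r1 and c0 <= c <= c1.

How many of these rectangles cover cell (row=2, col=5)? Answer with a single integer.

Check cell (2,5):
  A: rows 3-5 cols 4-6 -> outside (row miss)
  B: rows 6-7 cols 7-10 -> outside (row miss)
  C: rows 2-3 cols 4-5 -> covers
  D: rows 1-4 cols 3-8 -> covers
  E: rows 0-3 cols 9-10 -> outside (col miss)
Count covering = 2

Answer: 2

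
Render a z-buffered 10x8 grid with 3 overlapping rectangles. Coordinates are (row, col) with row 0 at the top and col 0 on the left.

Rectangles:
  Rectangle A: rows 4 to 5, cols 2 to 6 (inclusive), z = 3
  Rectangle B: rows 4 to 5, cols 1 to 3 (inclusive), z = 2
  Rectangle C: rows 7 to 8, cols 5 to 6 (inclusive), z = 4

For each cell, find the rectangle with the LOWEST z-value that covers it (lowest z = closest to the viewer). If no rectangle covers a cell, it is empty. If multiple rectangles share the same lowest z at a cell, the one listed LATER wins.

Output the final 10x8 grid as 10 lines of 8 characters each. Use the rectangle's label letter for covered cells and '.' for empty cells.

........
........
........
........
.BBBAAA.
.BBBAAA.
........
.....CC.
.....CC.
........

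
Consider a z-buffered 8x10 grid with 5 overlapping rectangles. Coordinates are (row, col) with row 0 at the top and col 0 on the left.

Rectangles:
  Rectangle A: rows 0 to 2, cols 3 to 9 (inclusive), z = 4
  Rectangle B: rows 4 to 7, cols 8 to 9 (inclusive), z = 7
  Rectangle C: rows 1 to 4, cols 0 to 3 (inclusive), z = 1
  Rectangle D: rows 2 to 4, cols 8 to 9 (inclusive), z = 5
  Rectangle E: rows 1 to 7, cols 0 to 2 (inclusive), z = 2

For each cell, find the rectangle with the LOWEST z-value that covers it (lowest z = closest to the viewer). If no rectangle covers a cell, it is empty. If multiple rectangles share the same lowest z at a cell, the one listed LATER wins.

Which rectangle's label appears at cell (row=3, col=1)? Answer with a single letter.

Answer: C

Derivation:
Check cell (3,1):
  A: rows 0-2 cols 3-9 -> outside (row miss)
  B: rows 4-7 cols 8-9 -> outside (row miss)
  C: rows 1-4 cols 0-3 z=1 -> covers; best now C (z=1)
  D: rows 2-4 cols 8-9 -> outside (col miss)
  E: rows 1-7 cols 0-2 z=2 -> covers; best now C (z=1)
Winner: C at z=1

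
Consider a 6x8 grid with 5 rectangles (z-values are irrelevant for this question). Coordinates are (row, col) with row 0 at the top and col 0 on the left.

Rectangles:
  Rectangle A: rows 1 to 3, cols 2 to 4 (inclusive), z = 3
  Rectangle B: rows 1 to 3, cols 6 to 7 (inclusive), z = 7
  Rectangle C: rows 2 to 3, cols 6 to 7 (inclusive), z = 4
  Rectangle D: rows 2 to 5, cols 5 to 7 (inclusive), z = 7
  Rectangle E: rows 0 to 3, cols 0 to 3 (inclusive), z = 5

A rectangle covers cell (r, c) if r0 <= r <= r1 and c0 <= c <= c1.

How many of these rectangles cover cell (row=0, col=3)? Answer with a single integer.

Answer: 1

Derivation:
Check cell (0,3):
  A: rows 1-3 cols 2-4 -> outside (row miss)
  B: rows 1-3 cols 6-7 -> outside (row miss)
  C: rows 2-3 cols 6-7 -> outside (row miss)
  D: rows 2-5 cols 5-7 -> outside (row miss)
  E: rows 0-3 cols 0-3 -> covers
Count covering = 1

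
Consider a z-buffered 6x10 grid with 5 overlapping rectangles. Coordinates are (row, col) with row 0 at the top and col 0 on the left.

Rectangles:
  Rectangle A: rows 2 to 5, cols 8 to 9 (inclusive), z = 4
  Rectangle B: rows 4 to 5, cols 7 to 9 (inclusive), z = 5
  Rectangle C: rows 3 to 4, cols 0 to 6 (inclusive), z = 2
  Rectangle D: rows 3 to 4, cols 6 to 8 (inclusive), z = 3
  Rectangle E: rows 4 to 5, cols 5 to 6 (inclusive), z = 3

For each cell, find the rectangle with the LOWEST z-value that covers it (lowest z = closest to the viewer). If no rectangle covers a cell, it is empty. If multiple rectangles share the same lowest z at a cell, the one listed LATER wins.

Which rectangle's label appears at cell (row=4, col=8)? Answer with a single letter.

Check cell (4,8):
  A: rows 2-5 cols 8-9 z=4 -> covers; best now A (z=4)
  B: rows 4-5 cols 7-9 z=5 -> covers; best now A (z=4)
  C: rows 3-4 cols 0-6 -> outside (col miss)
  D: rows 3-4 cols 6-8 z=3 -> covers; best now D (z=3)
  E: rows 4-5 cols 5-6 -> outside (col miss)
Winner: D at z=3

Answer: D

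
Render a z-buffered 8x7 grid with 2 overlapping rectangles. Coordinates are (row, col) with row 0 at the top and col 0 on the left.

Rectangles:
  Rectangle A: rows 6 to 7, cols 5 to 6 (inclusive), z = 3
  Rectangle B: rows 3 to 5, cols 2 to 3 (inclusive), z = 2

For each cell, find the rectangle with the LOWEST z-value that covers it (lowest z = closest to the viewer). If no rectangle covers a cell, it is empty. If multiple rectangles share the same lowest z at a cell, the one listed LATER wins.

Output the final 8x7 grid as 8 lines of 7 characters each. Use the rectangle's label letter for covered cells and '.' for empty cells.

.......
.......
.......
..BB...
..BB...
..BB...
.....AA
.....AA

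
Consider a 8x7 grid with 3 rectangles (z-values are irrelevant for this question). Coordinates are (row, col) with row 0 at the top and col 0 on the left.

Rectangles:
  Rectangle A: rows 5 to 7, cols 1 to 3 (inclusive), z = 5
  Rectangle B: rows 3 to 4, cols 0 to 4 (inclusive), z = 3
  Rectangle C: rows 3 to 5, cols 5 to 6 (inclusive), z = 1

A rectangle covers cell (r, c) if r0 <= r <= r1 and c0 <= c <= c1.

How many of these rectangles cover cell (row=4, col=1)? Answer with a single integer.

Answer: 1

Derivation:
Check cell (4,1):
  A: rows 5-7 cols 1-3 -> outside (row miss)
  B: rows 3-4 cols 0-4 -> covers
  C: rows 3-5 cols 5-6 -> outside (col miss)
Count covering = 1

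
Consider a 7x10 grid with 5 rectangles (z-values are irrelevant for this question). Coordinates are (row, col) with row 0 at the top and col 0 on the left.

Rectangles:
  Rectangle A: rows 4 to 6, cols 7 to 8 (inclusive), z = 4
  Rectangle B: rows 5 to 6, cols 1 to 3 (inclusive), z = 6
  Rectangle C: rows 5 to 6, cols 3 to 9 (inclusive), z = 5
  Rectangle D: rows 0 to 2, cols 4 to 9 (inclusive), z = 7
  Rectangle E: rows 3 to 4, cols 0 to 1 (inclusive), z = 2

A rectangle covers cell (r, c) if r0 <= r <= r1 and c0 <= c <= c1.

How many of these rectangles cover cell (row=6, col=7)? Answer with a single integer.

Check cell (6,7):
  A: rows 4-6 cols 7-8 -> covers
  B: rows 5-6 cols 1-3 -> outside (col miss)
  C: rows 5-6 cols 3-9 -> covers
  D: rows 0-2 cols 4-9 -> outside (row miss)
  E: rows 3-4 cols 0-1 -> outside (row miss)
Count covering = 2

Answer: 2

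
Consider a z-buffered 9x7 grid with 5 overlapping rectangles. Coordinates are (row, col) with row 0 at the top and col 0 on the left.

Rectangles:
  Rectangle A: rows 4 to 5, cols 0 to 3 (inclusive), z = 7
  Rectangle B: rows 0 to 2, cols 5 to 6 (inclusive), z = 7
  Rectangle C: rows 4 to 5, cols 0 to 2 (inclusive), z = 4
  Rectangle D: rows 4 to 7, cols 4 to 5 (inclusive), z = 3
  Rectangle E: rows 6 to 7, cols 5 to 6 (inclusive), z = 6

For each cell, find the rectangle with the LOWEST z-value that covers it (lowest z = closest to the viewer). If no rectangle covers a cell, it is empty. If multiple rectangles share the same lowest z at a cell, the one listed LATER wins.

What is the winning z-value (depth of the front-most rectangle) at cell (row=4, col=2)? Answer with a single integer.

Answer: 4

Derivation:
Check cell (4,2):
  A: rows 4-5 cols 0-3 z=7 -> covers; best now A (z=7)
  B: rows 0-2 cols 5-6 -> outside (row miss)
  C: rows 4-5 cols 0-2 z=4 -> covers; best now C (z=4)
  D: rows 4-7 cols 4-5 -> outside (col miss)
  E: rows 6-7 cols 5-6 -> outside (row miss)
Winner: C at z=4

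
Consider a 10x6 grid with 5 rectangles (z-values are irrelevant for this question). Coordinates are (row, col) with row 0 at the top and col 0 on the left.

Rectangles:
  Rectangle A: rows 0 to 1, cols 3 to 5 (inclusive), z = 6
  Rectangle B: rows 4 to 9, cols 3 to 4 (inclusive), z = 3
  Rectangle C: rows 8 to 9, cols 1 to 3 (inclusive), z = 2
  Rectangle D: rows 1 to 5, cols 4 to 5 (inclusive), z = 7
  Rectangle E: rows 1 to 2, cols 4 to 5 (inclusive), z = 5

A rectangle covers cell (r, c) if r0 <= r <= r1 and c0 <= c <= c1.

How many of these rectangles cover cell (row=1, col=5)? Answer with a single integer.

Check cell (1,5):
  A: rows 0-1 cols 3-5 -> covers
  B: rows 4-9 cols 3-4 -> outside (row miss)
  C: rows 8-9 cols 1-3 -> outside (row miss)
  D: rows 1-5 cols 4-5 -> covers
  E: rows 1-2 cols 4-5 -> covers
Count covering = 3

Answer: 3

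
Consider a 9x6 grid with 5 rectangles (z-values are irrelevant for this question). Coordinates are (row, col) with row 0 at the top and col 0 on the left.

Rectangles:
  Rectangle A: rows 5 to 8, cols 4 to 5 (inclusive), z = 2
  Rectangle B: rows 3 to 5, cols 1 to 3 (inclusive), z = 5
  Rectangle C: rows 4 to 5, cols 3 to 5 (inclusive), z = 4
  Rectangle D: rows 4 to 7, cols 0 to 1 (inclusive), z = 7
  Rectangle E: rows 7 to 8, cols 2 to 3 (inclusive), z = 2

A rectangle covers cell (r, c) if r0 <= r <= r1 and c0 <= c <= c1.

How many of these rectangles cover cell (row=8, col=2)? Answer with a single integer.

Check cell (8,2):
  A: rows 5-8 cols 4-5 -> outside (col miss)
  B: rows 3-5 cols 1-3 -> outside (row miss)
  C: rows 4-5 cols 3-5 -> outside (row miss)
  D: rows 4-7 cols 0-1 -> outside (row miss)
  E: rows 7-8 cols 2-3 -> covers
Count covering = 1

Answer: 1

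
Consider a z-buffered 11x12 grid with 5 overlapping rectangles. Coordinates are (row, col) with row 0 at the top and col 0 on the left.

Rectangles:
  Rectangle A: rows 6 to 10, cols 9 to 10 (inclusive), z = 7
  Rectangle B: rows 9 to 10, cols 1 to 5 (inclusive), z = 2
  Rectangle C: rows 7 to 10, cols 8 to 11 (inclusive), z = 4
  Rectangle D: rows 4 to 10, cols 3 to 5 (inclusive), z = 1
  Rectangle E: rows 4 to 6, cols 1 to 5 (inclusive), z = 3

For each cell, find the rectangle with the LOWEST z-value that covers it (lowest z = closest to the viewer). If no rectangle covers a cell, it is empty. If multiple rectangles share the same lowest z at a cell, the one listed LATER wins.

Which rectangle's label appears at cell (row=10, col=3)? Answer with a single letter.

Answer: D

Derivation:
Check cell (10,3):
  A: rows 6-10 cols 9-10 -> outside (col miss)
  B: rows 9-10 cols 1-5 z=2 -> covers; best now B (z=2)
  C: rows 7-10 cols 8-11 -> outside (col miss)
  D: rows 4-10 cols 3-5 z=1 -> covers; best now D (z=1)
  E: rows 4-6 cols 1-5 -> outside (row miss)
Winner: D at z=1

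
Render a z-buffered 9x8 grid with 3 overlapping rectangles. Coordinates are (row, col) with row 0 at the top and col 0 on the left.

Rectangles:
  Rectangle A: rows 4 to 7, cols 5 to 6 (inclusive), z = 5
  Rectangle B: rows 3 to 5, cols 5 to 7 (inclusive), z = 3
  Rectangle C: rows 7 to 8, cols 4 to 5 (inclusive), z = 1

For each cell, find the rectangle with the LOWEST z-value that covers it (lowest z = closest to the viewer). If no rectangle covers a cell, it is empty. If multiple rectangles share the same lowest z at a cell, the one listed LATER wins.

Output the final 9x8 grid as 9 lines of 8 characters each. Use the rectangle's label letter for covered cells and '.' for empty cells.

........
........
........
.....BBB
.....BBB
.....BBB
.....AA.
....CCA.
....CC..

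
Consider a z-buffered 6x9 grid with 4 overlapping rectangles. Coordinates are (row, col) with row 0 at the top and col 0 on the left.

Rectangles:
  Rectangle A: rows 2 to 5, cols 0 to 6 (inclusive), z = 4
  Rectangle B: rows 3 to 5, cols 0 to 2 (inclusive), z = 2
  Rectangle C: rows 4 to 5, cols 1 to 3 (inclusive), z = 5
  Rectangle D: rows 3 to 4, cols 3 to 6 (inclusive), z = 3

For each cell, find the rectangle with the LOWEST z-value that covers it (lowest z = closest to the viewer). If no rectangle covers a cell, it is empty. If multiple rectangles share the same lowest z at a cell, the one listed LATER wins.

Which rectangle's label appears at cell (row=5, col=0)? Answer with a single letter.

Check cell (5,0):
  A: rows 2-5 cols 0-6 z=4 -> covers; best now A (z=4)
  B: rows 3-5 cols 0-2 z=2 -> covers; best now B (z=2)
  C: rows 4-5 cols 1-3 -> outside (col miss)
  D: rows 3-4 cols 3-6 -> outside (row miss)
Winner: B at z=2

Answer: B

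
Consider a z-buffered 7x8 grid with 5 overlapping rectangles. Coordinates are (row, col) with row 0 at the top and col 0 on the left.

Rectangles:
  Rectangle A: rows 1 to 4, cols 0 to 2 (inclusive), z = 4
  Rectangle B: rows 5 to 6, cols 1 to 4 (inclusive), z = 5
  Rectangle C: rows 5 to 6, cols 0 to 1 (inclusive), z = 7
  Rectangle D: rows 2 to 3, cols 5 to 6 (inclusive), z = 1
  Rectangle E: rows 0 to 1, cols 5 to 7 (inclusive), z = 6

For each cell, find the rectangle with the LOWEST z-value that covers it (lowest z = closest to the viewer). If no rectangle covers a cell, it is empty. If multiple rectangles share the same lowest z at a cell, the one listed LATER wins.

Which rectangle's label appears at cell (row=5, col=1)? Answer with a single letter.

Check cell (5,1):
  A: rows 1-4 cols 0-2 -> outside (row miss)
  B: rows 5-6 cols 1-4 z=5 -> covers; best now B (z=5)
  C: rows 5-6 cols 0-1 z=7 -> covers; best now B (z=5)
  D: rows 2-3 cols 5-6 -> outside (row miss)
  E: rows 0-1 cols 5-7 -> outside (row miss)
Winner: B at z=5

Answer: B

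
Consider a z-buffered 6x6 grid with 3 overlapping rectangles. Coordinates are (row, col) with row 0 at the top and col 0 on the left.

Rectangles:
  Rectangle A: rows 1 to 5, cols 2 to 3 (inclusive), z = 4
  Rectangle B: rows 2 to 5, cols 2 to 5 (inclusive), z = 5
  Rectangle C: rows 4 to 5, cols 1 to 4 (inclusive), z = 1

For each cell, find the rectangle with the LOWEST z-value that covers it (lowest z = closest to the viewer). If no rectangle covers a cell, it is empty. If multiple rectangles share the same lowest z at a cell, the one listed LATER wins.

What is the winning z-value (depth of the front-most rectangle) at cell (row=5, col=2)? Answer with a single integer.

Answer: 1

Derivation:
Check cell (5,2):
  A: rows 1-5 cols 2-3 z=4 -> covers; best now A (z=4)
  B: rows 2-5 cols 2-5 z=5 -> covers; best now A (z=4)
  C: rows 4-5 cols 1-4 z=1 -> covers; best now C (z=1)
Winner: C at z=1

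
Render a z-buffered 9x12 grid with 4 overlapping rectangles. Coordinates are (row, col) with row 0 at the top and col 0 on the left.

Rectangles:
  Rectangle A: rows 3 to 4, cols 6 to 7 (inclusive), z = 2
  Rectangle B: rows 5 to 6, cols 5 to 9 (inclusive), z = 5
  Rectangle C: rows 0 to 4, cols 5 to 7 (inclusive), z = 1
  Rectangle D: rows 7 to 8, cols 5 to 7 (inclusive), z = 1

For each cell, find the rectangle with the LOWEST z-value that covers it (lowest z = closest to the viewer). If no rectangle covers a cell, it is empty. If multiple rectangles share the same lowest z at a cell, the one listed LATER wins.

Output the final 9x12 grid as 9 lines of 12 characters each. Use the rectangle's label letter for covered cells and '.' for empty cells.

.....CCC....
.....CCC....
.....CCC....
.....CCC....
.....CCC....
.....BBBBB..
.....BBBBB..
.....DDD....
.....DDD....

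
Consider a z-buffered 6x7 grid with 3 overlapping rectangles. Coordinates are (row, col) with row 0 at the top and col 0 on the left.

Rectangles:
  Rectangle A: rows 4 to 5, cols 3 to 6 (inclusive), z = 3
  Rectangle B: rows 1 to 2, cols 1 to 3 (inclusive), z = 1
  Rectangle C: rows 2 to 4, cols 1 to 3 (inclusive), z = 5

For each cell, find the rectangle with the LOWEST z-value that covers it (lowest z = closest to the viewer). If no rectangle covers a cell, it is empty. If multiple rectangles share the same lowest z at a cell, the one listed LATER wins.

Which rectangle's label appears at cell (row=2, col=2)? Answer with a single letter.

Check cell (2,2):
  A: rows 4-5 cols 3-6 -> outside (row miss)
  B: rows 1-2 cols 1-3 z=1 -> covers; best now B (z=1)
  C: rows 2-4 cols 1-3 z=5 -> covers; best now B (z=1)
Winner: B at z=1

Answer: B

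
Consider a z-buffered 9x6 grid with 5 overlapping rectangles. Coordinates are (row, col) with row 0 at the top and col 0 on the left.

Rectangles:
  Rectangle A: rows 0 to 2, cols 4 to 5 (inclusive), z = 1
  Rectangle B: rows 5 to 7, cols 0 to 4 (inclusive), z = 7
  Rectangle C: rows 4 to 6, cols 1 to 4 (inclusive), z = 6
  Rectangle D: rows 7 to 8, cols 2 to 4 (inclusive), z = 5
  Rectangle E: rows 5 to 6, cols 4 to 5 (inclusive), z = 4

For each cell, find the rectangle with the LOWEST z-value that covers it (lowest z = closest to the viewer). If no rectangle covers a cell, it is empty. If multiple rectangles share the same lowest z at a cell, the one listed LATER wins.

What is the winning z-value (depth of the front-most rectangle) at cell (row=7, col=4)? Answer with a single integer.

Check cell (7,4):
  A: rows 0-2 cols 4-5 -> outside (row miss)
  B: rows 5-7 cols 0-4 z=7 -> covers; best now B (z=7)
  C: rows 4-6 cols 1-4 -> outside (row miss)
  D: rows 7-8 cols 2-4 z=5 -> covers; best now D (z=5)
  E: rows 5-6 cols 4-5 -> outside (row miss)
Winner: D at z=5

Answer: 5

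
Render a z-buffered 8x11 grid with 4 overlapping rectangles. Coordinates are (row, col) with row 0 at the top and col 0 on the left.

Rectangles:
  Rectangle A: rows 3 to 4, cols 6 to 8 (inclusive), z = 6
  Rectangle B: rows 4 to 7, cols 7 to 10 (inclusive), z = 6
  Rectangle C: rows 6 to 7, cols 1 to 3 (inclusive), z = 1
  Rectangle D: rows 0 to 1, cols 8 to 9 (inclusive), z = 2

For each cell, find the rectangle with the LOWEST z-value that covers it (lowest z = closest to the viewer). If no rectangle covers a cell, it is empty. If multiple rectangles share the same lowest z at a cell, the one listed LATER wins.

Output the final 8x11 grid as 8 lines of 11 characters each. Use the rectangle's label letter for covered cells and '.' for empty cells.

........DD.
........DD.
...........
......AAA..
......ABBBB
.......BBBB
.CCC...BBBB
.CCC...BBBB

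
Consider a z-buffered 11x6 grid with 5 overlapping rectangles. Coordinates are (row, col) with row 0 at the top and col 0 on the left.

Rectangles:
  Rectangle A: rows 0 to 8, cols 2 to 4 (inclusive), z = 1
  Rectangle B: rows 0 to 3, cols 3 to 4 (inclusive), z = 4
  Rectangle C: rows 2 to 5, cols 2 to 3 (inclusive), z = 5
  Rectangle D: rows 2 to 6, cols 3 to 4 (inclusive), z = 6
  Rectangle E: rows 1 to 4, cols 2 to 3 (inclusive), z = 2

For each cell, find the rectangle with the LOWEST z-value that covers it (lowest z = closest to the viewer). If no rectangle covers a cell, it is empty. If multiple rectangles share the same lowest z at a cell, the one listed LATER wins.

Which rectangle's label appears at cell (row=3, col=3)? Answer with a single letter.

Answer: A

Derivation:
Check cell (3,3):
  A: rows 0-8 cols 2-4 z=1 -> covers; best now A (z=1)
  B: rows 0-3 cols 3-4 z=4 -> covers; best now A (z=1)
  C: rows 2-5 cols 2-3 z=5 -> covers; best now A (z=1)
  D: rows 2-6 cols 3-4 z=6 -> covers; best now A (z=1)
  E: rows 1-4 cols 2-3 z=2 -> covers; best now A (z=1)
Winner: A at z=1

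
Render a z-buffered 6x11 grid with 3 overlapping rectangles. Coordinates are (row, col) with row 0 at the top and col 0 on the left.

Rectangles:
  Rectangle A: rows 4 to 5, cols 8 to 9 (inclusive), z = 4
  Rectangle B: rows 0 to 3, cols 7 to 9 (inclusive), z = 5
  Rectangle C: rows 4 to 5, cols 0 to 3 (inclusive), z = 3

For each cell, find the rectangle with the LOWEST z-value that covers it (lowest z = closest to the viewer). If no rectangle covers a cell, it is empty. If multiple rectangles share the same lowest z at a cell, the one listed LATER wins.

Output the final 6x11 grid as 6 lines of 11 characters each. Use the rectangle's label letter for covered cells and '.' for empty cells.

.......BBB.
.......BBB.
.......BBB.
.......BBB.
CCCC....AA.
CCCC....AA.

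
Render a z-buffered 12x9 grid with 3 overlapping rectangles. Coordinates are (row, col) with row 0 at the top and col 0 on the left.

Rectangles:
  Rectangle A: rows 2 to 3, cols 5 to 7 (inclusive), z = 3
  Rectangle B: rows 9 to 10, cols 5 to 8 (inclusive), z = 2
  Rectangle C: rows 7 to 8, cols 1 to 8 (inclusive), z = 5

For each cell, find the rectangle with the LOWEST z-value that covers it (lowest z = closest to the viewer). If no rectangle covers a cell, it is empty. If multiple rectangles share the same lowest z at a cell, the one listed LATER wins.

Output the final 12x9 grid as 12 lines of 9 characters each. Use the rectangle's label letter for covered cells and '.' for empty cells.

.........
.........
.....AAA.
.....AAA.
.........
.........
.........
.CCCCCCCC
.CCCCCCCC
.....BBBB
.....BBBB
.........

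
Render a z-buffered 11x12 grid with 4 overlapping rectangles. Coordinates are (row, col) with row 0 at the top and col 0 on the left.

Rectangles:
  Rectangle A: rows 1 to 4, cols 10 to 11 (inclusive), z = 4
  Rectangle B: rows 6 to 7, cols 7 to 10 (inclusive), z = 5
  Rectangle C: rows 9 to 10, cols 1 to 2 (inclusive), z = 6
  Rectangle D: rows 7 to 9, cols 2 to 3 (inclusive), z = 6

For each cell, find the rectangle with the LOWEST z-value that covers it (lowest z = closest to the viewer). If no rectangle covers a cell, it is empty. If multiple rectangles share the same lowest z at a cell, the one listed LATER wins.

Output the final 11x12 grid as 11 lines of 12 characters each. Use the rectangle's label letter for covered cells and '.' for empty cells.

............
..........AA
..........AA
..........AA
..........AA
............
.......BBBB.
..DD...BBBB.
..DD........
.CDD........
.CC.........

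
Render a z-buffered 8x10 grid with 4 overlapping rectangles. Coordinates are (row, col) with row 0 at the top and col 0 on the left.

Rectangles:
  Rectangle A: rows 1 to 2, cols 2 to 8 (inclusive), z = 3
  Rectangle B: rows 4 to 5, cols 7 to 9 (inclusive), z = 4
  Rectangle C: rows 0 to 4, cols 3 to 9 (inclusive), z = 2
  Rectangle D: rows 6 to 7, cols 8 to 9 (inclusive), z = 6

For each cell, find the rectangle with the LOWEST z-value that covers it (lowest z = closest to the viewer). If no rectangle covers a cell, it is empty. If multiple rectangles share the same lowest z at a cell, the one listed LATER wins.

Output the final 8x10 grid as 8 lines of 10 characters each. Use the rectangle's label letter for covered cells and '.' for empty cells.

...CCCCCCC
..ACCCCCCC
..ACCCCCCC
...CCCCCCC
...CCCCCCC
.......BBB
........DD
........DD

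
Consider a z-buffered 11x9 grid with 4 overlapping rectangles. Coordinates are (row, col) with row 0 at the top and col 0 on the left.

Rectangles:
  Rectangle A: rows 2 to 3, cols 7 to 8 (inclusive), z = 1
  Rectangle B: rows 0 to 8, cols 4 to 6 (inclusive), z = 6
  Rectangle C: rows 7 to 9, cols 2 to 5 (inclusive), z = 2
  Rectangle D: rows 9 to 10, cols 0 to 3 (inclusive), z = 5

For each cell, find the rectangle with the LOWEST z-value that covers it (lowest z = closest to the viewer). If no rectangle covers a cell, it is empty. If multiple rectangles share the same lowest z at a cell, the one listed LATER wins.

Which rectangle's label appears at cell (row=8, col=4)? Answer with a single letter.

Answer: C

Derivation:
Check cell (8,4):
  A: rows 2-3 cols 7-8 -> outside (row miss)
  B: rows 0-8 cols 4-6 z=6 -> covers; best now B (z=6)
  C: rows 7-9 cols 2-5 z=2 -> covers; best now C (z=2)
  D: rows 9-10 cols 0-3 -> outside (row miss)
Winner: C at z=2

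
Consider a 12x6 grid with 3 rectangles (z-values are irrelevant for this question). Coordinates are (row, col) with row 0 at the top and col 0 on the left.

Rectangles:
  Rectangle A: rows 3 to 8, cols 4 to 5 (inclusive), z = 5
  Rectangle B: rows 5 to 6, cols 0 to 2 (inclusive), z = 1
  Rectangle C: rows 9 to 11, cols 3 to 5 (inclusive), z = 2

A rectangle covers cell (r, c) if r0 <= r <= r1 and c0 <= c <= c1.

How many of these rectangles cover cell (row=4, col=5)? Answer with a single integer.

Check cell (4,5):
  A: rows 3-8 cols 4-5 -> covers
  B: rows 5-6 cols 0-2 -> outside (row miss)
  C: rows 9-11 cols 3-5 -> outside (row miss)
Count covering = 1

Answer: 1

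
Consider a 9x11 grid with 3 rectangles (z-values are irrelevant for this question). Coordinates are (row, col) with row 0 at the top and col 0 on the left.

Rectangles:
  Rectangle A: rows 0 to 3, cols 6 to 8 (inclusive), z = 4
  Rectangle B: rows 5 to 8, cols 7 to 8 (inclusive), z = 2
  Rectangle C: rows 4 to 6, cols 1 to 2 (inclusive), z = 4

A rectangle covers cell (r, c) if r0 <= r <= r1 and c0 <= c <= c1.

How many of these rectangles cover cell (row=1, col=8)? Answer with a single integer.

Check cell (1,8):
  A: rows 0-3 cols 6-8 -> covers
  B: rows 5-8 cols 7-8 -> outside (row miss)
  C: rows 4-6 cols 1-2 -> outside (row miss)
Count covering = 1

Answer: 1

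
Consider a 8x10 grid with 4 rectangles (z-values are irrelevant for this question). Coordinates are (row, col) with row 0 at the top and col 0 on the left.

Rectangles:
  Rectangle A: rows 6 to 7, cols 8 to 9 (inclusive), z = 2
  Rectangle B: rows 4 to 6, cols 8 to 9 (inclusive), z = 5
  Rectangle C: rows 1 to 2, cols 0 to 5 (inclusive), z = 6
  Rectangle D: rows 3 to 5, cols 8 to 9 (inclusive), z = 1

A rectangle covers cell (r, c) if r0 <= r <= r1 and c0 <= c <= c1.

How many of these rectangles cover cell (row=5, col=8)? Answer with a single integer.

Answer: 2

Derivation:
Check cell (5,8):
  A: rows 6-7 cols 8-9 -> outside (row miss)
  B: rows 4-6 cols 8-9 -> covers
  C: rows 1-2 cols 0-5 -> outside (row miss)
  D: rows 3-5 cols 8-9 -> covers
Count covering = 2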